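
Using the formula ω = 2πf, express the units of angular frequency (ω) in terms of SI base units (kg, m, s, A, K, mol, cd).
Units of each symbol in ω = 2πf:
  f (frequency): 1/s
  The factor 2π is dimensionless.

Multiplying the contributions: [1/s]
Adding exponents of each base unit: s: -1
SI base units of angular frequency: 1/s

Answer: 1/s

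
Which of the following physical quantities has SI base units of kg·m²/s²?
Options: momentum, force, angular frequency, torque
Checking the SI base units of each option:
  momentum (p = mv): kg·m/s  ✗
  force (F = ma): kg·m/s²  ✗
  angular frequency (ω = 2πf): 1/s  ✗
  torque (τ = Fr): kg·m²/s²  ✓ matches

Only torque has units kg·m²/s².

Answer: torque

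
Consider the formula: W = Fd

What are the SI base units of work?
Units of each symbol in W = Fd:
  F (force): kg·m/s²
  d (displacement): m

Multiplying the contributions: [kg·m/s²] · [m]
Adding exponents of each base unit: kg: 1, m: 2, s: -2
SI base units of work: kg·m²/s²

Answer: kg·m²/s²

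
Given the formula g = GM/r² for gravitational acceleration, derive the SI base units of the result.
Units of each symbol in g = GM/r²:
  G (gravitational constant): m³/(kg·s²)
  M (mass): kg
  r (distance): m  → to the power 2 in the denominator, contributes 1/m²

Multiplying the contributions: [m³/(kg·s²)] · [kg] · [1/m²]
Adding exponents of each base unit: m: 1, s: -2
SI base units of gravitational acceleration: m/s²

Answer: m/s²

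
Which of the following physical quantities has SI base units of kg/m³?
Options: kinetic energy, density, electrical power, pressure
Checking the SI base units of each option:
  kinetic energy (E = ½mv²): kg·m²/s²  ✗
  density (ρ = m/V): kg/m³  ✓ matches
  electrical power (P = IV): kg·m²/s³  ✗
  pressure (P = F/A): kg/(m·s²)  ✗

Only density has units kg/m³.

Answer: density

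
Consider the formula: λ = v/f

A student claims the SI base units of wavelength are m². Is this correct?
Units of each symbol in λ = v/f:
  v (wave speed): m/s
  f (frequency): 1/s  → in the denominator, contributes s

Multiplying the contributions: [m/s] · [s]
Adding exponents of each base unit: m: 1
SI base units of wavelength: m

The claimed units m² (exponents m: 2) do not match the derived units m (exponents m: 1), so the claim is incorrect.

Answer: No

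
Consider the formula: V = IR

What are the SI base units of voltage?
Units of each symbol in V = IR:
  I (current): A
  R (resistance, in ohms): kg·m²/(s³·A²)

Multiplying the contributions: [A] · [kg·m²/(s³·A²)]
Adding exponents of each base unit: kg: 1, m: 2, s: -3, A: -1
SI base units of voltage: kg·m²/(s³·A)

Answer: kg·m²/(s³·A)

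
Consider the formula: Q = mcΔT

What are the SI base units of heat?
Units of each symbol in Q = mcΔT:
  m (mass): kg
  c (specific heat capacity, in J/(kg·K)): m²/(s²·K)
  ΔT (temperature change): K

Multiplying the contributions: [kg] · [m²/(s²·K)] · [K]
Adding exponents of each base unit: kg: 1, m: 2, s: -2
SI base units of heat: kg·m²/s²

Answer: kg·m²/s²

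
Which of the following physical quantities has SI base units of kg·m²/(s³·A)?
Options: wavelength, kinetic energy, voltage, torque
Checking the SI base units of each option:
  wavelength (λ = v/f): m  ✗
  kinetic energy (E = ½mv²): kg·m²/s²  ✗
  voltage (V = IR): kg·m²/(s³·A)  ✓ matches
  torque (τ = Fr): kg·m²/s²  ✗

Only voltage has units kg·m²/(s³·A).

Answer: voltage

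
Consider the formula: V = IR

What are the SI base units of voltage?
Units of each symbol in V = IR:
  I (current): A
  R (resistance, in ohms): kg·m²/(s³·A²)

Multiplying the contributions: [A] · [kg·m²/(s³·A²)]
Adding exponents of each base unit: kg: 1, m: 2, s: -3, A: -1
SI base units of voltage: kg·m²/(s³·A)

Answer: kg·m²/(s³·A)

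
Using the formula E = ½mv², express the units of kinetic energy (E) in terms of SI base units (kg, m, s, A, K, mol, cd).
Units of each symbol in E = ½mv²:
  m (mass): kg
  v (speed): m/s  → to the power 2, contributes m²/s²
  The factor ½ is dimensionless.

Multiplying the contributions: [kg] · [m²/s²]
Adding exponents of each base unit: kg: 1, m: 2, s: -2
SI base units of kinetic energy: kg·m²/s²

Answer: kg·m²/s²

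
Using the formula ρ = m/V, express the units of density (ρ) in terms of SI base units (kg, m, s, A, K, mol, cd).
Units of each symbol in ρ = m/V:
  m (mass): kg
  V (volume): m³  → in the denominator, contributes 1/m³

Multiplying the contributions: [kg] · [1/m³]
Adding exponents of each base unit: kg: 1, m: -3
SI base units of density: kg/m³

Answer: kg/m³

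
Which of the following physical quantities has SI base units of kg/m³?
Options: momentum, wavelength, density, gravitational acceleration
Checking the SI base units of each option:
  momentum (p = mv): kg·m/s  ✗
  wavelength (λ = v/f): m  ✗
  density (ρ = m/V): kg/m³  ✓ matches
  gravitational acceleration (g = GM/r²): m/s²  ✗

Only density has units kg/m³.

Answer: density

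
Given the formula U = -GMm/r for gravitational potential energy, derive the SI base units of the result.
Units of each symbol in U = -GMm/r:
  G (gravitational constant): m³/(kg·s²)
  M (mass): kg
  m (mass): kg
  r (distance): m  → in the denominator, contributes 1/m
  The minus sign does not affect the units.

Multiplying the contributions: [m³/(kg·s²)] · [kg] · [kg] · [1/m]
Adding exponents of each base unit: kg: 1, m: 2, s: -2
SI base units of gravitational potential energy: kg·m²/s²

Answer: kg·m²/s²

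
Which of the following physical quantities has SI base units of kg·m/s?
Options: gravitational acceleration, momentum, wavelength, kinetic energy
Checking the SI base units of each option:
  gravitational acceleration (g = GM/r²): m/s²  ✗
  momentum (p = mv): kg·m/s  ✓ matches
  wavelength (λ = v/f): m  ✗
  kinetic energy (E = ½mv²): kg·m²/s²  ✗

Only momentum has units kg·m/s.

Answer: momentum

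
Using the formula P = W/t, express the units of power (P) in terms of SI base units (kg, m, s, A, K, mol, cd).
Units of each symbol in P = W/t:
  W (work): kg·m²/s²
  t (time): s  → in the denominator, contributes 1/s

Multiplying the contributions: [kg·m²/s²] · [1/s]
Adding exponents of each base unit: kg: 1, m: 2, s: -3
SI base units of power: kg·m²/s³

Answer: kg·m²/s³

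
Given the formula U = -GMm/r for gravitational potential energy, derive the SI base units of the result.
Units of each symbol in U = -GMm/r:
  G (gravitational constant): m³/(kg·s²)
  M (mass): kg
  m (mass): kg
  r (distance): m  → in the denominator, contributes 1/m
  The minus sign does not affect the units.

Multiplying the contributions: [m³/(kg·s²)] · [kg] · [kg] · [1/m]
Adding exponents of each base unit: kg: 1, m: 2, s: -2
SI base units of gravitational potential energy: kg·m²/s²

Answer: kg·m²/s²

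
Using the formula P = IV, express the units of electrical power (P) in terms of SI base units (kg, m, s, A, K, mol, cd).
Units of each symbol in P = IV:
  I (current): A
  V (voltage, in volts): kg·m²/(s³·A)

Multiplying the contributions: [A] · [kg·m²/(s³·A)]
Adding exponents of each base unit: kg: 1, m: 2, s: -3
SI base units of electrical power: kg·m²/s³

Answer: kg·m²/s³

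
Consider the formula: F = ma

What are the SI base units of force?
Units of each symbol in F = ma:
  m (mass): kg
  a (acceleration): m/s²

Multiplying the contributions: [kg] · [m/s²]
Adding exponents of each base unit: kg: 1, m: 1, s: -2
SI base units of force: kg·m/s²

Answer: kg·m/s²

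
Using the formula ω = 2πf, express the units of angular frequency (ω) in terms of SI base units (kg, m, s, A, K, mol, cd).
Units of each symbol in ω = 2πf:
  f (frequency): 1/s
  The factor 2π is dimensionless.

Multiplying the contributions: [1/s]
Adding exponents of each base unit: s: -1
SI base units of angular frequency: 1/s

Answer: 1/s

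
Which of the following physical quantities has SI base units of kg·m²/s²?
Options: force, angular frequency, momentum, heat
Checking the SI base units of each option:
  force (F = ma): kg·m/s²  ✗
  angular frequency (ω = 2πf): 1/s  ✗
  momentum (p = mv): kg·m/s  ✗
  heat (Q = mcΔT): kg·m²/s²  ✓ matches

Only heat has units kg·m²/s².

Answer: heat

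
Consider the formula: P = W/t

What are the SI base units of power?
Units of each symbol in P = W/t:
  W (work): kg·m²/s²
  t (time): s  → in the denominator, contributes 1/s

Multiplying the contributions: [kg·m²/s²] · [1/s]
Adding exponents of each base unit: kg: 1, m: 2, s: -3
SI base units of power: kg·m²/s³

Answer: kg·m²/s³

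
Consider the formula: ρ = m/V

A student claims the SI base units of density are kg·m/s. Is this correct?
Units of each symbol in ρ = m/V:
  m (mass): kg
  V (volume): m³  → in the denominator, contributes 1/m³

Multiplying the contributions: [kg] · [1/m³]
Adding exponents of each base unit: kg: 1, m: -3
SI base units of density: kg/m³

The claimed units kg·m/s (exponents kg: 1, m: 1, s: -1) do not match the derived units kg/m³ (exponents kg: 1, m: -3), so the claim is incorrect.

Answer: No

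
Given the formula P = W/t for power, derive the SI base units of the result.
Units of each symbol in P = W/t:
  W (work): kg·m²/s²
  t (time): s  → in the denominator, contributes 1/s

Multiplying the contributions: [kg·m²/s²] · [1/s]
Adding exponents of each base unit: kg: 1, m: 2, s: -3
SI base units of power: kg·m²/s³

Answer: kg·m²/s³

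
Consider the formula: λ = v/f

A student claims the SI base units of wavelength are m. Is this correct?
Units of each symbol in λ = v/f:
  v (wave speed): m/s
  f (frequency): 1/s  → in the denominator, contributes s

Multiplying the contributions: [m/s] · [s]
Adding exponents of each base unit: m: 1
SI base units of wavelength: m

The claimed units m match the derived units, so the claim is correct.

Answer: Yes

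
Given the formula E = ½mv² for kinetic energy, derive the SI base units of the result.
Units of each symbol in E = ½mv²:
  m (mass): kg
  v (speed): m/s  → to the power 2, contributes m²/s²
  The factor ½ is dimensionless.

Multiplying the contributions: [kg] · [m²/s²]
Adding exponents of each base unit: kg: 1, m: 2, s: -2
SI base units of kinetic energy: kg·m²/s²

Answer: kg·m²/s²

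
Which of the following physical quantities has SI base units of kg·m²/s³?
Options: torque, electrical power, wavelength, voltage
Checking the SI base units of each option:
  torque (τ = Fr): kg·m²/s²  ✗
  electrical power (P = IV): kg·m²/s³  ✓ matches
  wavelength (λ = v/f): m  ✗
  voltage (V = IR): kg·m²/(s³·A)  ✗

Only electrical power has units kg·m²/s³.

Answer: electrical power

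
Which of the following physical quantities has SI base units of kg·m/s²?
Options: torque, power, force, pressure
Checking the SI base units of each option:
  torque (τ = Fr): kg·m²/s²  ✗
  power (P = W/t): kg·m²/s³  ✗
  force (F = ma): kg·m/s²  ✓ matches
  pressure (P = F/A): kg/(m·s²)  ✗

Only force has units kg·m/s².

Answer: force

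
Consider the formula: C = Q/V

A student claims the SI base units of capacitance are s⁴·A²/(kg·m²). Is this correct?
Units of each symbol in C = Q/V:
  Q (charge, in coulombs): s·A
  V (voltage, in volts): kg·m²/(s³·A)  → in the denominator, contributes s³·A/(kg·m²)

Multiplying the contributions: [s·A] · [s³·A/(kg·m²)]
Adding exponents of each base unit: kg: -1, m: -2, s: 4, A: 2
SI base units of capacitance: s⁴·A²/(kg·m²)

The claimed units s⁴·A²/(kg·m²) match the derived units, so the claim is correct.

Answer: Yes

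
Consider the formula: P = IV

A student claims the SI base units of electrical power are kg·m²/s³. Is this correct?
Units of each symbol in P = IV:
  I (current): A
  V (voltage, in volts): kg·m²/(s³·A)

Multiplying the contributions: [A] · [kg·m²/(s³·A)]
Adding exponents of each base unit: kg: 1, m: 2, s: -3
SI base units of electrical power: kg·m²/s³

The claimed units kg·m²/s³ match the derived units, so the claim is correct.

Answer: Yes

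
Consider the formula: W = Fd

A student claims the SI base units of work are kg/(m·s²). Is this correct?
Units of each symbol in W = Fd:
  F (force): kg·m/s²
  d (displacement): m

Multiplying the contributions: [kg·m/s²] · [m]
Adding exponents of each base unit: kg: 1, m: 2, s: -2
SI base units of work: kg·m²/s²

The claimed units kg/(m·s²) (exponents kg: 1, m: -1, s: -2) do not match the derived units kg·m²/s² (exponents kg: 1, m: 2, s: -2), so the claim is incorrect.

Answer: No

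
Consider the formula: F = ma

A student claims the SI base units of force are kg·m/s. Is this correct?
Units of each symbol in F = ma:
  m (mass): kg
  a (acceleration): m/s²

Multiplying the contributions: [kg] · [m/s²]
Adding exponents of each base unit: kg: 1, m: 1, s: -2
SI base units of force: kg·m/s²

The claimed units kg·m/s (exponents kg: 1, m: 1, s: -1) do not match the derived units kg·m/s² (exponents kg: 1, m: 1, s: -2), so the claim is incorrect.

Answer: No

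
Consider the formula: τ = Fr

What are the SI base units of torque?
Units of each symbol in τ = Fr:
  F (force): kg·m/s²
  r (lever arm): m

Multiplying the contributions: [kg·m/s²] · [m]
Adding exponents of each base unit: kg: 1, m: 2, s: -2
SI base units of torque: kg·m²/s²

Answer: kg·m²/s²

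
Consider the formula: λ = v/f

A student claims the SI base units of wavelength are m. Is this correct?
Units of each symbol in λ = v/f:
  v (wave speed): m/s
  f (frequency): 1/s  → in the denominator, contributes s

Multiplying the contributions: [m/s] · [s]
Adding exponents of each base unit: m: 1
SI base units of wavelength: m

The claimed units m match the derived units, so the claim is correct.

Answer: Yes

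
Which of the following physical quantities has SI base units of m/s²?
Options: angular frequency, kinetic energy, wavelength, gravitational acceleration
Checking the SI base units of each option:
  angular frequency (ω = 2πf): 1/s  ✗
  kinetic energy (E = ½mv²): kg·m²/s²  ✗
  wavelength (λ = v/f): m  ✗
  gravitational acceleration (g = GM/r²): m/s²  ✓ matches

Only gravitational acceleration has units m/s².

Answer: gravitational acceleration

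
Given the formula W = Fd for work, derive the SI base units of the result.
Units of each symbol in W = Fd:
  F (force): kg·m/s²
  d (displacement): m

Multiplying the contributions: [kg·m/s²] · [m]
Adding exponents of each base unit: kg: 1, m: 2, s: -2
SI base units of work: kg·m²/s²

Answer: kg·m²/s²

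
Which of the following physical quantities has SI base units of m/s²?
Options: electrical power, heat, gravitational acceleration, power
Checking the SI base units of each option:
  electrical power (P = IV): kg·m²/s³  ✗
  heat (Q = mcΔT): kg·m²/s²  ✗
  gravitational acceleration (g = GM/r²): m/s²  ✓ matches
  power (P = W/t): kg·m²/s³  ✗

Only gravitational acceleration has units m/s².

Answer: gravitational acceleration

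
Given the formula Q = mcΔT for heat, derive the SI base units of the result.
Units of each symbol in Q = mcΔT:
  m (mass): kg
  c (specific heat capacity, in J/(kg·K)): m²/(s²·K)
  ΔT (temperature change): K

Multiplying the contributions: [kg] · [m²/(s²·K)] · [K]
Adding exponents of each base unit: kg: 1, m: 2, s: -2
SI base units of heat: kg·m²/s²

Answer: kg·m²/s²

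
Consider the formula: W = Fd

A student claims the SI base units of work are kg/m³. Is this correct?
Units of each symbol in W = Fd:
  F (force): kg·m/s²
  d (displacement): m

Multiplying the contributions: [kg·m/s²] · [m]
Adding exponents of each base unit: kg: 1, m: 2, s: -2
SI base units of work: kg·m²/s²

The claimed units kg/m³ (exponents kg: 1, m: -3) do not match the derived units kg·m²/s² (exponents kg: 1, m: 2, s: -2), so the claim is incorrect.

Answer: No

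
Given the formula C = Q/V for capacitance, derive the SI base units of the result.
Units of each symbol in C = Q/V:
  Q (charge, in coulombs): s·A
  V (voltage, in volts): kg·m²/(s³·A)  → in the denominator, contributes s³·A/(kg·m²)

Multiplying the contributions: [s·A] · [s³·A/(kg·m²)]
Adding exponents of each base unit: kg: -1, m: -2, s: 4, A: 2
SI base units of capacitance: s⁴·A²/(kg·m²)

Answer: s⁴·A²/(kg·m²)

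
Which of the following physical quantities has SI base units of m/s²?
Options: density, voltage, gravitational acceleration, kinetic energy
Checking the SI base units of each option:
  density (ρ = m/V): kg/m³  ✗
  voltage (V = IR): kg·m²/(s³·A)  ✗
  gravitational acceleration (g = GM/r²): m/s²  ✓ matches
  kinetic energy (E = ½mv²): kg·m²/s²  ✗

Only gravitational acceleration has units m/s².

Answer: gravitational acceleration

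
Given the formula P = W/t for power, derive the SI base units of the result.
Units of each symbol in P = W/t:
  W (work): kg·m²/s²
  t (time): s  → in the denominator, contributes 1/s

Multiplying the contributions: [kg·m²/s²] · [1/s]
Adding exponents of each base unit: kg: 1, m: 2, s: -3
SI base units of power: kg·m²/s³

Answer: kg·m²/s³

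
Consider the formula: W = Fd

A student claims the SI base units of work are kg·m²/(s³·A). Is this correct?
Units of each symbol in W = Fd:
  F (force): kg·m/s²
  d (displacement): m

Multiplying the contributions: [kg·m/s²] · [m]
Adding exponents of each base unit: kg: 1, m: 2, s: -2
SI base units of work: kg·m²/s²

The claimed units kg·m²/(s³·A) (exponents kg: 1, m: 2, s: -3, A: -1) do not match the derived units kg·m²/s² (exponents kg: 1, m: 2, s: -2), so the claim is incorrect.

Answer: No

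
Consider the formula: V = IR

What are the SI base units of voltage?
Units of each symbol in V = IR:
  I (current): A
  R (resistance, in ohms): kg·m²/(s³·A²)

Multiplying the contributions: [A] · [kg·m²/(s³·A²)]
Adding exponents of each base unit: kg: 1, m: 2, s: -3, A: -1
SI base units of voltage: kg·m²/(s³·A)

Answer: kg·m²/(s³·A)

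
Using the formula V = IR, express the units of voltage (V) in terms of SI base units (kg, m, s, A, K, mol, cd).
Units of each symbol in V = IR:
  I (current): A
  R (resistance, in ohms): kg·m²/(s³·A²)

Multiplying the contributions: [A] · [kg·m²/(s³·A²)]
Adding exponents of each base unit: kg: 1, m: 2, s: -3, A: -1
SI base units of voltage: kg·m²/(s³·A)

Answer: kg·m²/(s³·A)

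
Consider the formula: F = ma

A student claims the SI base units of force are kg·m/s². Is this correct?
Units of each symbol in F = ma:
  m (mass): kg
  a (acceleration): m/s²

Multiplying the contributions: [kg] · [m/s²]
Adding exponents of each base unit: kg: 1, m: 1, s: -2
SI base units of force: kg·m/s²

The claimed units kg·m/s² match the derived units, so the claim is correct.

Answer: Yes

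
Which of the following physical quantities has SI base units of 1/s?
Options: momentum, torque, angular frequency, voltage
Checking the SI base units of each option:
  momentum (p = mv): kg·m/s  ✗
  torque (τ = Fr): kg·m²/s²  ✗
  angular frequency (ω = 2πf): 1/s  ✓ matches
  voltage (V = IR): kg·m²/(s³·A)  ✗

Only angular frequency has units 1/s.

Answer: angular frequency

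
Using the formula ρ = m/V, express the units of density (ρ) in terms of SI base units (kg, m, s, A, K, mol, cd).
Units of each symbol in ρ = m/V:
  m (mass): kg
  V (volume): m³  → in the denominator, contributes 1/m³

Multiplying the contributions: [kg] · [1/m³]
Adding exponents of each base unit: kg: 1, m: -3
SI base units of density: kg/m³

Answer: kg/m³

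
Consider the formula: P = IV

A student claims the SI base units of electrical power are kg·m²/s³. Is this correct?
Units of each symbol in P = IV:
  I (current): A
  V (voltage, in volts): kg·m²/(s³·A)

Multiplying the contributions: [A] · [kg·m²/(s³·A)]
Adding exponents of each base unit: kg: 1, m: 2, s: -3
SI base units of electrical power: kg·m²/s³

The claimed units kg·m²/s³ match the derived units, so the claim is correct.

Answer: Yes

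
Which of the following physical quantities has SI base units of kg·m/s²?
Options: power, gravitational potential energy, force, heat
Checking the SI base units of each option:
  power (P = W/t): kg·m²/s³  ✗
  gravitational potential energy (U = -GMm/r): kg·m²/s²  ✗
  force (F = ma): kg·m/s²  ✓ matches
  heat (Q = mcΔT): kg·m²/s²  ✗

Only force has units kg·m/s².

Answer: force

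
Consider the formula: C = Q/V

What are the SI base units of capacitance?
Units of each symbol in C = Q/V:
  Q (charge, in coulombs): s·A
  V (voltage, in volts): kg·m²/(s³·A)  → in the denominator, contributes s³·A/(kg·m²)

Multiplying the contributions: [s·A] · [s³·A/(kg·m²)]
Adding exponents of each base unit: kg: -1, m: -2, s: 4, A: 2
SI base units of capacitance: s⁴·A²/(kg·m²)

Answer: s⁴·A²/(kg·m²)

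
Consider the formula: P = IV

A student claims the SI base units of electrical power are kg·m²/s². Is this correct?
Units of each symbol in P = IV:
  I (current): A
  V (voltage, in volts): kg·m²/(s³·A)

Multiplying the contributions: [A] · [kg·m²/(s³·A)]
Adding exponents of each base unit: kg: 1, m: 2, s: -3
SI base units of electrical power: kg·m²/s³

The claimed units kg·m²/s² (exponents kg: 1, m: 2, s: -2) do not match the derived units kg·m²/s³ (exponents kg: 1, m: 2, s: -3), so the claim is incorrect.

Answer: No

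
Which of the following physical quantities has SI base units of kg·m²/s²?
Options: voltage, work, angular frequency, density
Checking the SI base units of each option:
  voltage (V = IR): kg·m²/(s³·A)  ✗
  work (W = Fd): kg·m²/s²  ✓ matches
  angular frequency (ω = 2πf): 1/s  ✗
  density (ρ = m/V): kg/m³  ✗

Only work has units kg·m²/s².

Answer: work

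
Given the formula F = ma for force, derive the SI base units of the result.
Units of each symbol in F = ma:
  m (mass): kg
  a (acceleration): m/s²

Multiplying the contributions: [kg] · [m/s²]
Adding exponents of each base unit: kg: 1, m: 1, s: -2
SI base units of force: kg·m/s²

Answer: kg·m/s²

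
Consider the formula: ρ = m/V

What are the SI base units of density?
Units of each symbol in ρ = m/V:
  m (mass): kg
  V (volume): m³  → in the denominator, contributes 1/m³

Multiplying the contributions: [kg] · [1/m³]
Adding exponents of each base unit: kg: 1, m: -3
SI base units of density: kg/m³

Answer: kg/m³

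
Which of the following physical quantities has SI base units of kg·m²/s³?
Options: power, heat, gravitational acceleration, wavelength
Checking the SI base units of each option:
  power (P = W/t): kg·m²/s³  ✓ matches
  heat (Q = mcΔT): kg·m²/s²  ✗
  gravitational acceleration (g = GM/r²): m/s²  ✗
  wavelength (λ = v/f): m  ✗

Only power has units kg·m²/s³.

Answer: power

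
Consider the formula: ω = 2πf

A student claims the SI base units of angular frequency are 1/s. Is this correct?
Units of each symbol in ω = 2πf:
  f (frequency): 1/s
  The factor 2π is dimensionless.

Multiplying the contributions: [1/s]
Adding exponents of each base unit: s: -1
SI base units of angular frequency: 1/s

The claimed units 1/s match the derived units, so the claim is correct.

Answer: Yes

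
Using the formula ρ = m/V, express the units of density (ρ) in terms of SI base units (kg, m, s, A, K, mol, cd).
Units of each symbol in ρ = m/V:
  m (mass): kg
  V (volume): m³  → in the denominator, contributes 1/m³

Multiplying the contributions: [kg] · [1/m³]
Adding exponents of each base unit: kg: 1, m: -3
SI base units of density: kg/m³

Answer: kg/m³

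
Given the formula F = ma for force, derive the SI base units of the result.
Units of each symbol in F = ma:
  m (mass): kg
  a (acceleration): m/s²

Multiplying the contributions: [kg] · [m/s²]
Adding exponents of each base unit: kg: 1, m: 1, s: -2
SI base units of force: kg·m/s²

Answer: kg·m/s²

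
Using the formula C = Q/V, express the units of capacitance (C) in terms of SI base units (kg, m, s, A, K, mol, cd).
Units of each symbol in C = Q/V:
  Q (charge, in coulombs): s·A
  V (voltage, in volts): kg·m²/(s³·A)  → in the denominator, contributes s³·A/(kg·m²)

Multiplying the contributions: [s·A] · [s³·A/(kg·m²)]
Adding exponents of each base unit: kg: -1, m: -2, s: 4, A: 2
SI base units of capacitance: s⁴·A²/(kg·m²)

Answer: s⁴·A²/(kg·m²)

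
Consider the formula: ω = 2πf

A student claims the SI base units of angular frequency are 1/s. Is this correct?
Units of each symbol in ω = 2πf:
  f (frequency): 1/s
  The factor 2π is dimensionless.

Multiplying the contributions: [1/s]
Adding exponents of each base unit: s: -1
SI base units of angular frequency: 1/s

The claimed units 1/s match the derived units, so the claim is correct.

Answer: Yes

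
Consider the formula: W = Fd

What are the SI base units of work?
Units of each symbol in W = Fd:
  F (force): kg·m/s²
  d (displacement): m

Multiplying the contributions: [kg·m/s²] · [m]
Adding exponents of each base unit: kg: 1, m: 2, s: -2
SI base units of work: kg·m²/s²

Answer: kg·m²/s²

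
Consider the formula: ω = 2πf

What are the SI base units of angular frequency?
Units of each symbol in ω = 2πf:
  f (frequency): 1/s
  The factor 2π is dimensionless.

Multiplying the contributions: [1/s]
Adding exponents of each base unit: s: -1
SI base units of angular frequency: 1/s

Answer: 1/s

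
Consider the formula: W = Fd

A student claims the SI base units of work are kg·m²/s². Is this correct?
Units of each symbol in W = Fd:
  F (force): kg·m/s²
  d (displacement): m

Multiplying the contributions: [kg·m/s²] · [m]
Adding exponents of each base unit: kg: 1, m: 2, s: -2
SI base units of work: kg·m²/s²

The claimed units kg·m²/s² match the derived units, so the claim is correct.

Answer: Yes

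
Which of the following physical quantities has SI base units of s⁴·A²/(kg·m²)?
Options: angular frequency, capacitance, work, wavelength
Checking the SI base units of each option:
  angular frequency (ω = 2πf): 1/s  ✗
  capacitance (C = Q/V): s⁴·A²/(kg·m²)  ✓ matches
  work (W = Fd): kg·m²/s²  ✗
  wavelength (λ = v/f): m  ✗

Only capacitance has units s⁴·A²/(kg·m²).

Answer: capacitance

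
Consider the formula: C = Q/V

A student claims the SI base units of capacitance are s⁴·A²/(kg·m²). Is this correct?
Units of each symbol in C = Q/V:
  Q (charge, in coulombs): s·A
  V (voltage, in volts): kg·m²/(s³·A)  → in the denominator, contributes s³·A/(kg·m²)

Multiplying the contributions: [s·A] · [s³·A/(kg·m²)]
Adding exponents of each base unit: kg: -1, m: -2, s: 4, A: 2
SI base units of capacitance: s⁴·A²/(kg·m²)

The claimed units s⁴·A²/(kg·m²) match the derived units, so the claim is correct.

Answer: Yes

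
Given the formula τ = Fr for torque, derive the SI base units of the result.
Units of each symbol in τ = Fr:
  F (force): kg·m/s²
  r (lever arm): m

Multiplying the contributions: [kg·m/s²] · [m]
Adding exponents of each base unit: kg: 1, m: 2, s: -2
SI base units of torque: kg·m²/s²

Answer: kg·m²/s²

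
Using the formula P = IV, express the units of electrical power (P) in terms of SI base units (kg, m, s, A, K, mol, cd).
Units of each symbol in P = IV:
  I (current): A
  V (voltage, in volts): kg·m²/(s³·A)

Multiplying the contributions: [A] · [kg·m²/(s³·A)]
Adding exponents of each base unit: kg: 1, m: 2, s: -3
SI base units of electrical power: kg·m²/s³

Answer: kg·m²/s³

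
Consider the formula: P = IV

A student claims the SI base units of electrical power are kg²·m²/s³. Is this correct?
Units of each symbol in P = IV:
  I (current): A
  V (voltage, in volts): kg·m²/(s³·A)

Multiplying the contributions: [A] · [kg·m²/(s³·A)]
Adding exponents of each base unit: kg: 1, m: 2, s: -3
SI base units of electrical power: kg·m²/s³

The claimed units kg²·m²/s³ (exponents kg: 2, m: 2, s: -3) do not match the derived units kg·m²/s³ (exponents kg: 1, m: 2, s: -3), so the claim is incorrect.

Answer: No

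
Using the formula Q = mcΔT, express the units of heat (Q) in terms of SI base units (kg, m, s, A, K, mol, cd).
Units of each symbol in Q = mcΔT:
  m (mass): kg
  c (specific heat capacity, in J/(kg·K)): m²/(s²·K)
  ΔT (temperature change): K

Multiplying the contributions: [kg] · [m²/(s²·K)] · [K]
Adding exponents of each base unit: kg: 1, m: 2, s: -2
SI base units of heat: kg·m²/s²

Answer: kg·m²/s²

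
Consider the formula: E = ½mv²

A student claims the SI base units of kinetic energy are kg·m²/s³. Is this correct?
Units of each symbol in E = ½mv²:
  m (mass): kg
  v (speed): m/s  → to the power 2, contributes m²/s²
  The factor ½ is dimensionless.

Multiplying the contributions: [kg] · [m²/s²]
Adding exponents of each base unit: kg: 1, m: 2, s: -2
SI base units of kinetic energy: kg·m²/s²

The claimed units kg·m²/s³ (exponents kg: 1, m: 2, s: -3) do not match the derived units kg·m²/s² (exponents kg: 1, m: 2, s: -2), so the claim is incorrect.

Answer: No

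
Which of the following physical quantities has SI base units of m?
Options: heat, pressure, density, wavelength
Checking the SI base units of each option:
  heat (Q = mcΔT): kg·m²/s²  ✗
  pressure (P = F/A): kg/(m·s²)  ✗
  density (ρ = m/V): kg/m³  ✗
  wavelength (λ = v/f): m  ✓ matches

Only wavelength has units m.

Answer: wavelength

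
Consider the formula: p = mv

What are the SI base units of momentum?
Units of each symbol in p = mv:
  m (mass): kg
  v (velocity): m/s

Multiplying the contributions: [kg] · [m/s]
Adding exponents of each base unit: kg: 1, m: 1, s: -1
SI base units of momentum: kg·m/s

Answer: kg·m/s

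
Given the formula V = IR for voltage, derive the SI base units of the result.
Units of each symbol in V = IR:
  I (current): A
  R (resistance, in ohms): kg·m²/(s³·A²)

Multiplying the contributions: [A] · [kg·m²/(s³·A²)]
Adding exponents of each base unit: kg: 1, m: 2, s: -3, A: -1
SI base units of voltage: kg·m²/(s³·A)

Answer: kg·m²/(s³·A)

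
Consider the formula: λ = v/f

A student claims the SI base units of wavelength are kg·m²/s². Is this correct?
Units of each symbol in λ = v/f:
  v (wave speed): m/s
  f (frequency): 1/s  → in the denominator, contributes s

Multiplying the contributions: [m/s] · [s]
Adding exponents of each base unit: m: 1
SI base units of wavelength: m

The claimed units kg·m²/s² (exponents kg: 1, m: 2, s: -2) do not match the derived units m (exponents m: 1), so the claim is incorrect.

Answer: No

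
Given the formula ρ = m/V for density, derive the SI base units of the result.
Units of each symbol in ρ = m/V:
  m (mass): kg
  V (volume): m³  → in the denominator, contributes 1/m³

Multiplying the contributions: [kg] · [1/m³]
Adding exponents of each base unit: kg: 1, m: -3
SI base units of density: kg/m³

Answer: kg/m³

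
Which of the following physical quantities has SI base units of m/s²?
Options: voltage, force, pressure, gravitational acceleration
Checking the SI base units of each option:
  voltage (V = IR): kg·m²/(s³·A)  ✗
  force (F = ma): kg·m/s²  ✗
  pressure (P = F/A): kg/(m·s²)  ✗
  gravitational acceleration (g = GM/r²): m/s²  ✓ matches

Only gravitational acceleration has units m/s².

Answer: gravitational acceleration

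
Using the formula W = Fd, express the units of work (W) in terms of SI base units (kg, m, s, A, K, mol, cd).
Units of each symbol in W = Fd:
  F (force): kg·m/s²
  d (displacement): m

Multiplying the contributions: [kg·m/s²] · [m]
Adding exponents of each base unit: kg: 1, m: 2, s: -2
SI base units of work: kg·m²/s²

Answer: kg·m²/s²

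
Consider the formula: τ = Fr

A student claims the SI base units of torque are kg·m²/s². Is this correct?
Units of each symbol in τ = Fr:
  F (force): kg·m/s²
  r (lever arm): m

Multiplying the contributions: [kg·m/s²] · [m]
Adding exponents of each base unit: kg: 1, m: 2, s: -2
SI base units of torque: kg·m²/s²

The claimed units kg·m²/s² match the derived units, so the claim is correct.

Answer: Yes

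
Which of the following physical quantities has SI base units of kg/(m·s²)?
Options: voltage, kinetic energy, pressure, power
Checking the SI base units of each option:
  voltage (V = IR): kg·m²/(s³·A)  ✗
  kinetic energy (E = ½mv²): kg·m²/s²  ✗
  pressure (P = F/A): kg/(m·s²)  ✓ matches
  power (P = W/t): kg·m²/s³  ✗

Only pressure has units kg/(m·s²).

Answer: pressure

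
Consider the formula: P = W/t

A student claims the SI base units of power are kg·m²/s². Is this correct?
Units of each symbol in P = W/t:
  W (work): kg·m²/s²
  t (time): s  → in the denominator, contributes 1/s

Multiplying the contributions: [kg·m²/s²] · [1/s]
Adding exponents of each base unit: kg: 1, m: 2, s: -3
SI base units of power: kg·m²/s³

The claimed units kg·m²/s² (exponents kg: 1, m: 2, s: -2) do not match the derived units kg·m²/s³ (exponents kg: 1, m: 2, s: -3), so the claim is incorrect.

Answer: No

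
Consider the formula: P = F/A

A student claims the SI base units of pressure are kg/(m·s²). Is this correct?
Units of each symbol in P = F/A:
  F (force): kg·m/s²
  A (area): m²  → in the denominator, contributes 1/m²

Multiplying the contributions: [kg·m/s²] · [1/m²]
Adding exponents of each base unit: kg: 1, m: -1, s: -2
SI base units of pressure: kg/(m·s²)

The claimed units kg/(m·s²) match the derived units, so the claim is correct.

Answer: Yes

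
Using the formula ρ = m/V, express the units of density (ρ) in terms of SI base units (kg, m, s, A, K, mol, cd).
Units of each symbol in ρ = m/V:
  m (mass): kg
  V (volume): m³  → in the denominator, contributes 1/m³

Multiplying the contributions: [kg] · [1/m³]
Adding exponents of each base unit: kg: 1, m: -3
SI base units of density: kg/m³

Answer: kg/m³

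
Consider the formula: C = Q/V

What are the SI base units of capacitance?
Units of each symbol in C = Q/V:
  Q (charge, in coulombs): s·A
  V (voltage, in volts): kg·m²/(s³·A)  → in the denominator, contributes s³·A/(kg·m²)

Multiplying the contributions: [s·A] · [s³·A/(kg·m²)]
Adding exponents of each base unit: kg: -1, m: -2, s: 4, A: 2
SI base units of capacitance: s⁴·A²/(kg·m²)

Answer: s⁴·A²/(kg·m²)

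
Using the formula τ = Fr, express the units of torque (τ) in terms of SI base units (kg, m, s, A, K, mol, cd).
Units of each symbol in τ = Fr:
  F (force): kg·m/s²
  r (lever arm): m

Multiplying the contributions: [kg·m/s²] · [m]
Adding exponents of each base unit: kg: 1, m: 2, s: -2
SI base units of torque: kg·m²/s²

Answer: kg·m²/s²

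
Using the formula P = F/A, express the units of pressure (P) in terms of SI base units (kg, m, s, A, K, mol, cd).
Units of each symbol in P = F/A:
  F (force): kg·m/s²
  A (area): m²  → in the denominator, contributes 1/m²

Multiplying the contributions: [kg·m/s²] · [1/m²]
Adding exponents of each base unit: kg: 1, m: -1, s: -2
SI base units of pressure: kg/(m·s²)

Answer: kg/(m·s²)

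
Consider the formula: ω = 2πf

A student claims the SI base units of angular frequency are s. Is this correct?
Units of each symbol in ω = 2πf:
  f (frequency): 1/s
  The factor 2π is dimensionless.

Multiplying the contributions: [1/s]
Adding exponents of each base unit: s: -1
SI base units of angular frequency: 1/s

The claimed units s (exponents s: 1) do not match the derived units 1/s (exponents s: -1), so the claim is incorrect.

Answer: No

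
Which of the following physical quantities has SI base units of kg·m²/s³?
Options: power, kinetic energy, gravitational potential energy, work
Checking the SI base units of each option:
  power (P = W/t): kg·m²/s³  ✓ matches
  kinetic energy (E = ½mv²): kg·m²/s²  ✗
  gravitational potential energy (U = -GMm/r): kg·m²/s²  ✗
  work (W = Fd): kg·m²/s²  ✗

Only power has units kg·m²/s³.

Answer: power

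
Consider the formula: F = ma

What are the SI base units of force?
Units of each symbol in F = ma:
  m (mass): kg
  a (acceleration): m/s²

Multiplying the contributions: [kg] · [m/s²]
Adding exponents of each base unit: kg: 1, m: 1, s: -2
SI base units of force: kg·m/s²

Answer: kg·m/s²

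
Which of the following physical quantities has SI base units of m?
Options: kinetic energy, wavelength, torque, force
Checking the SI base units of each option:
  kinetic energy (E = ½mv²): kg·m²/s²  ✗
  wavelength (λ = v/f): m  ✓ matches
  torque (τ = Fr): kg·m²/s²  ✗
  force (F = ma): kg·m/s²  ✗

Only wavelength has units m.

Answer: wavelength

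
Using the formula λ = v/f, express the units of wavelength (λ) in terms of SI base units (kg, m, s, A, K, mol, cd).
Units of each symbol in λ = v/f:
  v (wave speed): m/s
  f (frequency): 1/s  → in the denominator, contributes s

Multiplying the contributions: [m/s] · [s]
Adding exponents of each base unit: m: 1
SI base units of wavelength: m

Answer: m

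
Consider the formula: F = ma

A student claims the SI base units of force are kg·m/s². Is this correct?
Units of each symbol in F = ma:
  m (mass): kg
  a (acceleration): m/s²

Multiplying the contributions: [kg] · [m/s²]
Adding exponents of each base unit: kg: 1, m: 1, s: -2
SI base units of force: kg·m/s²

The claimed units kg·m/s² match the derived units, so the claim is correct.

Answer: Yes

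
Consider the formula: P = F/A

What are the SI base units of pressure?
Units of each symbol in P = F/A:
  F (force): kg·m/s²
  A (area): m²  → in the denominator, contributes 1/m²

Multiplying the contributions: [kg·m/s²] · [1/m²]
Adding exponents of each base unit: kg: 1, m: -1, s: -2
SI base units of pressure: kg/(m·s²)

Answer: kg/(m·s²)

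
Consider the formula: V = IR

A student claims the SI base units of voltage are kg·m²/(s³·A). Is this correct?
Units of each symbol in V = IR:
  I (current): A
  R (resistance, in ohms): kg·m²/(s³·A²)

Multiplying the contributions: [A] · [kg·m²/(s³·A²)]
Adding exponents of each base unit: kg: 1, m: 2, s: -3, A: -1
SI base units of voltage: kg·m²/(s³·A)

The claimed units kg·m²/(s³·A) match the derived units, so the claim is correct.

Answer: Yes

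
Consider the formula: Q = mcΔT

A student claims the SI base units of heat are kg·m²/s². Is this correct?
Units of each symbol in Q = mcΔT:
  m (mass): kg
  c (specific heat capacity, in J/(kg·K)): m²/(s²·K)
  ΔT (temperature change): K

Multiplying the contributions: [kg] · [m²/(s²·K)] · [K]
Adding exponents of each base unit: kg: 1, m: 2, s: -2
SI base units of heat: kg·m²/s²

The claimed units kg·m²/s² match the derived units, so the claim is correct.

Answer: Yes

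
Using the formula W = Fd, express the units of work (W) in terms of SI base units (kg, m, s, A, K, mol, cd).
Units of each symbol in W = Fd:
  F (force): kg·m/s²
  d (displacement): m

Multiplying the contributions: [kg·m/s²] · [m]
Adding exponents of each base unit: kg: 1, m: 2, s: -2
SI base units of work: kg·m²/s²

Answer: kg·m²/s²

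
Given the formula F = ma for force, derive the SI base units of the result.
Units of each symbol in F = ma:
  m (mass): kg
  a (acceleration): m/s²

Multiplying the contributions: [kg] · [m/s²]
Adding exponents of each base unit: kg: 1, m: 1, s: -2
SI base units of force: kg·m/s²

Answer: kg·m/s²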